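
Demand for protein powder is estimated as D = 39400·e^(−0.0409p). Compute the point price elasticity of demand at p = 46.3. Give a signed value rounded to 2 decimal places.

dD/dp = −0.0409·D = -242.554. At p = 46.3, D = 5930.42.
Ed = (dD/dp)·(p/D) = (-242.554) × (46.3/5930.42) = -1.8936…

-1.89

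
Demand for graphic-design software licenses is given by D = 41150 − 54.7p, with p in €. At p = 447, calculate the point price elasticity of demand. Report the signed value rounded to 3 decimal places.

dD/dp = −54.7. At p = 447, D = 41150 − 54.7(447) = 16699.1.
Ed = (dD/dp)·(p/D) = −54.7 × (447/16699.1) = -1.46420…

-1.464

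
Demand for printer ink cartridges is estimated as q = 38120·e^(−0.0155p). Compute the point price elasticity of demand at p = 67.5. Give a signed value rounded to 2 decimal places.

-1.05

dq/dp = −0.0155·q = -207.541. At p = 67.5, q = 13389.7.
Ed = (dq/dp)·(p/q) = (-207.541) × (67.5/13389.7) = -1.0462…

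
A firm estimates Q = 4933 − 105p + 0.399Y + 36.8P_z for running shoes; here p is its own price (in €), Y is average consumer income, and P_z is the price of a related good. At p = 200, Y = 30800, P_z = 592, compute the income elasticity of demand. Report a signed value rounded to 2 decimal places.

At the given values, Q = 4933 − 105(200) + 0.399(30800) + 36.8(592) = 18007.8.
∂Q/∂Y = 0.399.
E = (0.399) × (30800/18007.8) = 0.6824…

0.68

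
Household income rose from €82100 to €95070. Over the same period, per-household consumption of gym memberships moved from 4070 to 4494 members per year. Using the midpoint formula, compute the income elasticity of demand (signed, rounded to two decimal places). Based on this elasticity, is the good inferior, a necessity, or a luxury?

0.68; necessity

%ΔQ = (4494 − 4070)/[( 4070 + 4494)/2] = 424/4282 = 0.099019…
%ΔIncome = (95070 − 82100)/[( 82100 + 95070)/2] = 12970/88585 = 0.146413…
E_income = (424/4282) / (12970/88585) = 0.6763…
0 < E_income < 1 ⇒ normal good, necessity.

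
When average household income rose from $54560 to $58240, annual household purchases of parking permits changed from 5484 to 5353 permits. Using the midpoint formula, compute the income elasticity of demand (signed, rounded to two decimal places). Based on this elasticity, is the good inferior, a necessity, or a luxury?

-0.37; inferior

%ΔQ = (5353 − 5484)/[( 5484 + 5353)/2] = -131/5418.5 = -0.024176…
%ΔIncome = (58240 − 54560)/[( 54560 + 58240)/2] = 3680/56400 = 0.065248…
E_income = (-131/5418.5) / (3680/56400) = -0.3705…
E_income < 0 ⇒ inferior good.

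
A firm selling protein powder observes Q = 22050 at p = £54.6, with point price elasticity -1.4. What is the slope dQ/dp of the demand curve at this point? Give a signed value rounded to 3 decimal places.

Ed = (dQ/dp)·(p/Q) ⇒ dQ/dp = Ed·Q/p = (-1.4)·22050/54.6 = -565.38461…

-565.385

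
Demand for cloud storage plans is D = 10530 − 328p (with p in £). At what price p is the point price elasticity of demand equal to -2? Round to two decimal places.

21.40

Ed = −328p/(10530 − 328p). Set this equal to -2:
328p = 2·(10530 − 328p) ⇒ 328p(1 + 2) = 2·10530
p = 2·10530 / (328·3) = 21.4024…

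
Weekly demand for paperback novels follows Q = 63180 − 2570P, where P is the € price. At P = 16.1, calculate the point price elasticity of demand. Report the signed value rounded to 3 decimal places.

-1.898

dQ/dP = −2570. At P = 16.1, Q = 63180 − 2570(16.1) = 21803.
Ed = (dQ/dP)·(P/Q) = −2570 × (16.1/21803) = -1.89776…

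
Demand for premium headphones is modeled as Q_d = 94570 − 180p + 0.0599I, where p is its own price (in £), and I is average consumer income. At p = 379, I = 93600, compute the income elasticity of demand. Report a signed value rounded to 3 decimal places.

At the given values, Q_d = 94570 − 180(379) + 0.0599(93600) = 31956.64.
∂Q_d/∂I = 0.0599.
E = (0.0599) × (93600/31956.64) = 0.17544…

0.175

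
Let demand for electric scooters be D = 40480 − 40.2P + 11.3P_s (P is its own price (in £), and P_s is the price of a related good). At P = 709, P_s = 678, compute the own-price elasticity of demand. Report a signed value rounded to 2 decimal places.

-1.45

At the given values, D = 40480 − 40.2(709) + 11.3(678) = 19639.6.
∂D/∂P = −40.2.
E = (-40.2) × (709/19639.6) = -1.4512…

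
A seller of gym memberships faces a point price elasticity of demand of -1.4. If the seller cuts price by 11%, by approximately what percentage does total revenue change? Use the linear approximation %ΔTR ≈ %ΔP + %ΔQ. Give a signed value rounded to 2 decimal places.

+4.40%

%ΔQ ≈ Ed × %ΔP = (-1.4) × (-11%) = +15.4000%
%ΔTR ≈ %ΔP + %ΔQ = (-11%) + (+15.4000%) = +4.4000%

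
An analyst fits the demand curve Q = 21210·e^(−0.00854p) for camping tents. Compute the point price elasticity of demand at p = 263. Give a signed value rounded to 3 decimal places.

dQ/dp = −0.00854·Q = -19.1675. At p = 263, Q = 2244.43.
Ed = (dQ/dp)·(p/Q) = (-19.1675) × (263/2244.43) = -2.24602

-2.246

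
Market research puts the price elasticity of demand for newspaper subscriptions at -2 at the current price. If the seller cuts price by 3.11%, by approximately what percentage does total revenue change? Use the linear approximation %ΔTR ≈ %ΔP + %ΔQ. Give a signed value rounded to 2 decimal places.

%ΔQ ≈ Ed × %ΔP = (-2) × (-3.11%) = +6.2200%
%ΔTR ≈ %ΔP + %ΔQ = (-3.11%) + (+6.2200%) = +3.1100%

+3.11%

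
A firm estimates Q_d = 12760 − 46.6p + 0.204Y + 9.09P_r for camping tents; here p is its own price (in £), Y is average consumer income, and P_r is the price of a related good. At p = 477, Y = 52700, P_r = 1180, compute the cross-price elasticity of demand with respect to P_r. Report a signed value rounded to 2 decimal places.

At the given values, Q_d = 12760 − 46.6(477) + 0.204(52700) + 9.09(1180) = 12008.8.
∂Q_d/∂P_r = 9.09.
E = (9.09) × (1180/12008.8) = 0.8931…

0.89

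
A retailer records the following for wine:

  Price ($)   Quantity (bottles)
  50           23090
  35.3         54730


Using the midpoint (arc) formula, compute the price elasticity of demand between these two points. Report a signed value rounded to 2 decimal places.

-2.36

%ΔQ = (54730 − 23090) / [(23090 + 54730)/2] = 31640/38910 = 0.813158…
%ΔP = (35.3 − 50) / [(50 + 35.3)/2] = -14.7/42.65 = -0.344665…
Arc Ed = %ΔQ / %ΔP = (31640/38910) / (-14.7/42.65) = -2.3592…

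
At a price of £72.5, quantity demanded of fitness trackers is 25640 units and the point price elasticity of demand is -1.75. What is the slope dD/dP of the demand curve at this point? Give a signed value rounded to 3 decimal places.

-618.897

Ed = (dD/dP)·(P/D) ⇒ dD/dP = Ed·D/P = (-1.75)·25640/72.5 = -618.89655…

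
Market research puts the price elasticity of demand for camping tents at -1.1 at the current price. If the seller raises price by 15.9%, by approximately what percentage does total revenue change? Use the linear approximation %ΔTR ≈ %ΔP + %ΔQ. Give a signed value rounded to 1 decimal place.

%ΔQ ≈ Ed × %ΔP = (-1.1) × (+15.9%) = -17.4900%
%ΔTR ≈ %ΔP + %ΔQ = (+15.9%) + (-17.4900%) = -1.5900%

-1.6%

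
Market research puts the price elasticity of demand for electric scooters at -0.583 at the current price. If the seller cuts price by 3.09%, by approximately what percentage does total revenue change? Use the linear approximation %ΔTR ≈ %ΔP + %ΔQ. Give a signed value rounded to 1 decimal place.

%ΔQ ≈ Ed × %ΔP = (-0.583) × (-3.09%) = +1.8015%
%ΔTR ≈ %ΔP + %ΔQ = (-3.09%) + (+1.8015%) = -1.2885%

-1.3%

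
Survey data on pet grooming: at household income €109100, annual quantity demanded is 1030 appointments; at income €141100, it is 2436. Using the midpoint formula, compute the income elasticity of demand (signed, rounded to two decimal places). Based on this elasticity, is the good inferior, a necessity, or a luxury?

3.17; luxury

%ΔQ = (2436 − 1030)/[( 1030 + 2436)/2] = 1406/1733 = 0.811309…
%ΔIncome = (141100 − 109100)/[( 109100 + 141100)/2] = 32000/125100 = 0.255795…
E_income = (1406/1733) / (32000/125100) = 3.1717…
E_income > 1 ⇒ normal good, luxury.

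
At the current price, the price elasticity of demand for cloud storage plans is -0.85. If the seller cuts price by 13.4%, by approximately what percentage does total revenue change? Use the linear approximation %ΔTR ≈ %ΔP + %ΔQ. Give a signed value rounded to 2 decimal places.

-2.01%

%ΔQ ≈ Ed × %ΔP = (-0.85) × (-13.4%) = +11.3900%
%ΔTR ≈ %ΔP + %ΔQ = (-13.4%) + (+11.3900%) = -2.0100%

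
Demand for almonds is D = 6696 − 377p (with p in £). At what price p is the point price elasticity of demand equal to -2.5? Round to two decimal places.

Ed = −377p/(6696 − 377p). Set this equal to -2.5:
377p = 2.5·(6696 − 377p) ⇒ 377p(1 + 2.5) = 2.5·6696
p = 2.5·6696 / (377·3.5) = 12.6866…

12.69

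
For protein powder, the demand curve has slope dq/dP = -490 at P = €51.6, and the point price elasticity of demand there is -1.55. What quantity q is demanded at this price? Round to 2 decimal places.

16312.26

Ed = (dq/dP)·(P/q) ⇒ q = (dq/dP)·P/Ed = (-490)·51.6/(-1.55) = 16312.2580…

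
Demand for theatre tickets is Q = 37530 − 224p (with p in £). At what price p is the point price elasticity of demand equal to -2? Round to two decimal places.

Ed = −224p/(37530 − 224p). Set this equal to -2:
224p = 2·(37530 − 224p) ⇒ 224p(1 + 2) = 2·37530
p = 2·37530 / (224·3) = 111.6964…

111.70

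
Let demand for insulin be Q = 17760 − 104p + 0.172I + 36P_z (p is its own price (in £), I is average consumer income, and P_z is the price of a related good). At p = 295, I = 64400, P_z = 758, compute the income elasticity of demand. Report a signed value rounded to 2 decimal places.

At the given values, Q = 17760 − 104(295) + 0.172(64400) + 36(758) = 25444.8.
∂Q/∂I = 0.172.
E = (0.172) × (64400/25444.8) = 0.4353…

0.44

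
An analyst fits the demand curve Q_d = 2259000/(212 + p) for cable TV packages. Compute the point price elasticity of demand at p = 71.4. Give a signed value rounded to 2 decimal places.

-0.25

dQ_d/dp = −2259000/(212 + p)² = -28.1266. At p = 71.4, Q_d = 7971.07.
Ed = (dQ_d/dp)·(p/Q_d) = (-28.1266) × (71.4/7971.07) = -0.2519…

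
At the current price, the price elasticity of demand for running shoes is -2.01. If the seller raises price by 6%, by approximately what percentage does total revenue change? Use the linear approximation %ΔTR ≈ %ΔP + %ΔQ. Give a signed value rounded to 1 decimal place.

%ΔQ ≈ Ed × %ΔP = (-2.01) × (+6%) = -12.0600%
%ΔTR ≈ %ΔP + %ΔQ = (+6%) + (-12.0600%) = -6.0600%

-6.1%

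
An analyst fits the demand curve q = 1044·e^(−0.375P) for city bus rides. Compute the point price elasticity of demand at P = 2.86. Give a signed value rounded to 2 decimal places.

-1.07

dq/dP = −0.375·q = -133.953. At P = 2.86, q = 357.207.
Ed = (dq/dP)·(P/q) = (-133.953) × (2.86/357.207) = -1.0725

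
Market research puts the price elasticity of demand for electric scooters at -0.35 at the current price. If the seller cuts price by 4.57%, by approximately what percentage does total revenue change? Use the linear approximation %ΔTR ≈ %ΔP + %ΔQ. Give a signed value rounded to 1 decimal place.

-3.0%

%ΔQ ≈ Ed × %ΔP = (-0.35) × (-4.57%) = +1.5995%
%ΔTR ≈ %ΔP + %ΔQ = (-4.57%) + (+1.5995%) = -2.9705%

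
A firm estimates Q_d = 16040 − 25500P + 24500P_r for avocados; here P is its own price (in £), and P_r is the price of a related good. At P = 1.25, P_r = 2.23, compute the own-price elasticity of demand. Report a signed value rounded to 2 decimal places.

At the given values, Q_d = 16040 − 25500(1.25) + 24500(2.23) = 38800.
∂Q_d/∂P = −25500.
E = (-25500) × (1.25/38800) = -0.8215…

-0.82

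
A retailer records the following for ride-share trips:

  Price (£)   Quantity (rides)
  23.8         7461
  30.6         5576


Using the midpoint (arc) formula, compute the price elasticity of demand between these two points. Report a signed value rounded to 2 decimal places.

-1.16

%ΔQ = (5576 − 7461) / [(7461 + 5576)/2] = -1885/6518.5 = -0.289176…
%ΔP = (30.6 − 23.8) / [(23.8 + 30.6)/2] = 6.8/27.2 = 0.25
Arc Ed = %ΔQ / %ΔP = (-1885/6518.5) / (6.8/27.2) = -1.1567…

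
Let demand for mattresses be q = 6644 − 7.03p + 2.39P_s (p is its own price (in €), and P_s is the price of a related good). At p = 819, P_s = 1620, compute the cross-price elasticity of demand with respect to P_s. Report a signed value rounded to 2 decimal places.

0.81

At the given values, q = 6644 − 7.03(819) + 2.39(1620) = 4758.23.
∂q/∂P_s = 2.39.
E = (2.39) × (1620/4758.23) = 0.8137…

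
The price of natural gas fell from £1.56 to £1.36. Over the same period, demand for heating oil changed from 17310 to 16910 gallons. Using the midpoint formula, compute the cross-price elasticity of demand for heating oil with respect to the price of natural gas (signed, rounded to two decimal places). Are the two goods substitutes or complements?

%ΔQ_{heating oil} = (16910 − 17310)/avg = -400/17110 = -0.023378…
%ΔP_{natural gas} = (1.36 − 1.56)/avg = -0.2/1.46 = -0.136986…
E_cross = (-400/17110) / (-0.2/1.46) = 0.1706…
E_cross > 0 ⇒ the goods are substitutes.

0.17; substitutes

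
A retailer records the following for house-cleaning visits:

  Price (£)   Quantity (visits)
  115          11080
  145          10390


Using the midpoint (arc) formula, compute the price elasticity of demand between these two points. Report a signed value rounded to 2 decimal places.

%ΔQ = (10390 − 11080) / [(11080 + 10390)/2] = -690/10735 = -0.064275…
%ΔP = (145 − 115) / [(115 + 145)/2] = 30/130 = 0.230769…
Arc Ed = %ΔQ / %ΔP = (-690/10735) / (30/130) = -0.2785…

-0.28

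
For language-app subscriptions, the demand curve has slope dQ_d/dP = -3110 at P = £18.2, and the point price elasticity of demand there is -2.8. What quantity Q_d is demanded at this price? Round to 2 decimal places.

20215.00

Ed = (dQ_d/dP)·(P/Q_d) ⇒ Q_d = (dQ_d/dP)·P/Ed = (-3110)·18.2/(-2.8) = 20215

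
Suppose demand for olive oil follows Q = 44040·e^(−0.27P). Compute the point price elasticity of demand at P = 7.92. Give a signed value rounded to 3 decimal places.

dQ/dP = −0.27·Q = -1401.25. At P = 7.92, Q = 5189.82.
Ed = (dQ/dP)·(P/Q) = (-1401.25) × (7.92/5189.82) = -2.1384

-2.138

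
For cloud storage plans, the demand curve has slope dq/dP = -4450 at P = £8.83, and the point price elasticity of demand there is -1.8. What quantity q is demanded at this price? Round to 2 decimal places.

Ed = (dq/dP)·(P/q) ⇒ q = (dq/dP)·P/Ed = (-4450)·8.83/(-1.8) = 21829.7222…

21829.72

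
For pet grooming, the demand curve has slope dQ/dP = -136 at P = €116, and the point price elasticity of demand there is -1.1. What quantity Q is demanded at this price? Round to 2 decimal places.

Ed = (dQ/dP)·(P/Q) ⇒ Q = (dQ/dP)·P/Ed = (-136)·116/(-1.1) = 14341.8181…

14341.82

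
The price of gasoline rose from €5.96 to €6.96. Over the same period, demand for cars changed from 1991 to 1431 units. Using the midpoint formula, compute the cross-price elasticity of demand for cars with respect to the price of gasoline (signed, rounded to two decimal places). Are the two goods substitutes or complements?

-2.11; complements

%ΔQ_{cars} = (1431 − 1991)/avg = -560/1711 = -0.327293…
%ΔP_{gasoline} = (6.96 − 5.96)/avg = 1/6.46 = 0.154798…
E_cross = (-560/1711) / (1/6.46) = -2.1143…
E_cross < 0 ⇒ the goods are complements.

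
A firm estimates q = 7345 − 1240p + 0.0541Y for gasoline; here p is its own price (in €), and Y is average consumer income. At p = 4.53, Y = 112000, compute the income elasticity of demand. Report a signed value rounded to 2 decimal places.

0.78

At the given values, q = 7345 − 1240(4.53) + 0.0541(112000) = 7787.
∂q/∂Y = 0.0541.
E = (0.0541) × (112000/7787) = 0.7781…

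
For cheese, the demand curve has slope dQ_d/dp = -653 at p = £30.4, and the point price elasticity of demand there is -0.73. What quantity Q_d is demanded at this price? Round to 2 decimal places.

27193.42

Ed = (dQ_d/dp)·(p/Q_d) ⇒ Q_d = (dQ_d/dp)·p/Ed = (-653)·30.4/(-0.73) = 27193.4246…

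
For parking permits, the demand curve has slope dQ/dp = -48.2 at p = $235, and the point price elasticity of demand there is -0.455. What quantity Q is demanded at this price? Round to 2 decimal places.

24894.51

Ed = (dQ/dp)·(p/Q) ⇒ Q = (dQ/dp)·p/Ed = (-48.2)·235/(-0.455) = 24894.5054…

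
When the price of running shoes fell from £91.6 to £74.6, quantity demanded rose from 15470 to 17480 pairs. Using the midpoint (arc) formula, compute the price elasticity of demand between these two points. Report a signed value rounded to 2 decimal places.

%ΔQ = (17480 − 15470) / [(15470 + 17480)/2] = 2010/16475 = 0.122003…
%ΔP = (74.6 − 91.6) / [(91.6 + 74.6)/2] = -17/83.1 = -0.204572…
Arc Ed = %ΔQ / %ΔP = (2010/16475) / (-17/83.1) = -0.5963…

-0.60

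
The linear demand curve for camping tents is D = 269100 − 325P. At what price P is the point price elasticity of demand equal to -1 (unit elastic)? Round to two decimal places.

Ed = −325P/(269100 − 325P). Set this equal to -1:
325P = 1·(269100 − 325P) ⇒ 325P(1 + 1) = 1·269100
P = 1·269100 / (325·2) = 414

414.00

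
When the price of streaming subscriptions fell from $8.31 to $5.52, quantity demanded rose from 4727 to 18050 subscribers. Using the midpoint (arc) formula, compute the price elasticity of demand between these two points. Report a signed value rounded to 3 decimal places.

%ΔQ = (18050 − 4727) / [(4727 + 18050)/2] = 13323/11388.5 = 1.169864…
%ΔP = (5.52 − 8.31) / [(8.31 + 5.52)/2] = -2.79/6.915 = -0.403470…
Arc Ed = %ΔQ / %ΔP = (13323/11388.5) / (-2.79/6.915) = -2.89950…

-2.900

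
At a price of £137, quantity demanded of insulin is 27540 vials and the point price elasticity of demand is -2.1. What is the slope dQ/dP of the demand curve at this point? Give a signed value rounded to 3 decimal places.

-422.146

Ed = (dQ/dP)·(P/Q) ⇒ dQ/dP = Ed·Q/P = (-2.1)·27540/137 = -422.14598…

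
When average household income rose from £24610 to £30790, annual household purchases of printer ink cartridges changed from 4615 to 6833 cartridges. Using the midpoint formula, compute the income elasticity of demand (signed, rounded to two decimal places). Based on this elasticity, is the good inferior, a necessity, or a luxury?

%ΔQ = (6833 − 4615)/[( 4615 + 6833)/2] = 2218/5724 = 0.387491…
%ΔIncome = (30790 − 24610)/[( 24610 + 30790)/2] = 6180/27700 = 0.223104…
E_income = (2218/5724) / (6180/27700) = 1.7368…
E_income > 1 ⇒ normal good, luxury.

1.74; luxury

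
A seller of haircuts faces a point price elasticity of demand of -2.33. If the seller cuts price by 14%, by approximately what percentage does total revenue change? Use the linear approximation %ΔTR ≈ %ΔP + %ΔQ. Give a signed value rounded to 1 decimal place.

+18.6%

%ΔQ ≈ Ed × %ΔP = (-2.33) × (-14%) = +32.6200%
%ΔTR ≈ %ΔP + %ΔQ = (-14%) + (+32.6200%) = +18.6200%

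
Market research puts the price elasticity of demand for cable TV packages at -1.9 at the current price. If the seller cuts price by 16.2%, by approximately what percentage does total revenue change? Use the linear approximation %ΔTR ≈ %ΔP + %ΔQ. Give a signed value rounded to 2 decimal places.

%ΔQ ≈ Ed × %ΔP = (-1.9) × (-16.2%) = +30.7800%
%ΔTR ≈ %ΔP + %ΔQ = (-16.2%) + (+30.7800%) = +14.5800%

+14.58%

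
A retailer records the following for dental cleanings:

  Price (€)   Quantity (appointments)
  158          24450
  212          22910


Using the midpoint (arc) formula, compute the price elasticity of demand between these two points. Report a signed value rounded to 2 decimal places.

-0.22

%ΔQ = (22910 − 24450) / [(24450 + 22910)/2] = -1540/23680 = -0.065033…
%ΔP = (212 − 158) / [(158 + 212)/2] = 54/185 = 0.291891…
Arc Ed = %ΔQ / %ΔP = (-1540/23680) / (54/185) = -0.2228…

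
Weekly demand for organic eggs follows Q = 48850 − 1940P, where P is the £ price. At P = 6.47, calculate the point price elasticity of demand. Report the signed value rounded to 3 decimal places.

dQ/dP = −1940. At P = 6.47, Q = 48850 − 1940(6.47) = 36298.2.
Ed = (dQ/dP)·(P/Q) = −1940 × (6.47/36298.2) = -0.34579…

-0.346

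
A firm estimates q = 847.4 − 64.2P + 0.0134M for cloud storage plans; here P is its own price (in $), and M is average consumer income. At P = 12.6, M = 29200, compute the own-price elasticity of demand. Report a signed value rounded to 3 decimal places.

-1.882

At the given values, q = 847.4 − 64.2(12.6) + 0.0134(29200) = 429.76.
∂q/∂P = −64.2.
E = (-64.2) × (12.6/429.76) = -1.88225…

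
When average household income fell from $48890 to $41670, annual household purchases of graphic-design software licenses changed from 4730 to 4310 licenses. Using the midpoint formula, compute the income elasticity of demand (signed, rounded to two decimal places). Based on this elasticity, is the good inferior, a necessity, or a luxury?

%ΔQ = (4310 − 4730)/[( 4730 + 4310)/2] = -420/4520 = -0.092920…
%ΔIncome = (41670 − 48890)/[( 48890 + 41670)/2] = -7220/45280 = -0.159452…
E_income = (-420/4520) / (-7220/45280) = 0.5827…
0 < E_income < 1 ⇒ normal good, necessity.

0.58; necessity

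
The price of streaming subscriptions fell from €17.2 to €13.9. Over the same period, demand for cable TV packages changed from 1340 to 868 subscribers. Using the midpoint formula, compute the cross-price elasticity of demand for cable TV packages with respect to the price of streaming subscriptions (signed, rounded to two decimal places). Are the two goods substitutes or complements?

%ΔQ_{cable TV packages} = (868 − 1340)/avg = -472/1104 = -0.427536…
%ΔP_{streaming subscriptions} = (13.9 − 17.2)/avg = -3.3/15.55 = -0.212218…
E_cross = (-472/1104) / (-3.3/15.55) = 2.0146…
E_cross > 0 ⇒ the goods are substitutes.

2.01; substitutes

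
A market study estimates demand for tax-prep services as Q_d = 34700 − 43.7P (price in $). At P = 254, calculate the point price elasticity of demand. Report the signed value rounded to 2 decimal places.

dQ_d/dP = −43.7. At P = 254, Q_d = 34700 − 43.7(254) = 23600.2.
Ed = (dQ_d/dP)·(P/Q_d) = −43.7 × (254/23600.2) = -0.4703…

-0.47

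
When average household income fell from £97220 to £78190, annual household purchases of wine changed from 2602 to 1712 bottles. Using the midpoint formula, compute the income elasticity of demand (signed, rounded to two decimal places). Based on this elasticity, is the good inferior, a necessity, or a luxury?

1.90; luxury

%ΔQ = (1712 − 2602)/[( 2602 + 1712)/2] = -890/2157 = -0.412610…
%ΔIncome = (78190 − 97220)/[( 97220 + 78190)/2] = -19030/87705 = -0.216977…
E_income = (-890/2157) / (-19030/87705) = 1.9016…
E_income > 1 ⇒ normal good, luxury.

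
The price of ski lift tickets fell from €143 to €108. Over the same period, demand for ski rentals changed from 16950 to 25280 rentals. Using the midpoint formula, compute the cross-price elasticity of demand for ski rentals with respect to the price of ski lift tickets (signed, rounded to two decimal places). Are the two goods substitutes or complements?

%ΔQ_{ski rentals} = (25280 − 16950)/avg = 8330/21115 = 0.394506…
%ΔP_{ski lift tickets} = (108 − 143)/avg = -35/125.5 = -0.278884…
E_cross = (8330/21115) / (-35/125.5) = -1.4145…
E_cross < 0 ⇒ the goods are complements.

-1.41; complements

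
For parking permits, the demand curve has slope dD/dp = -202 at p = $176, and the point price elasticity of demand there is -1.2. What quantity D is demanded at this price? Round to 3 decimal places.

Ed = (dD/dp)·(p/D) ⇒ D = (dD/dp)·p/Ed = (-202)·176/(-1.2) = 29626.66666…

29626.667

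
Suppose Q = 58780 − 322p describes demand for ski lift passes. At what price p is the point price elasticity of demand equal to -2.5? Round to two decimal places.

Ed = −322p/(58780 − 322p). Set this equal to -2.5:
322p = 2.5·(58780 − 322p) ⇒ 322p(1 + 2.5) = 2.5·58780
p = 2.5·58780 / (322·3.5) = 130.3904…

130.39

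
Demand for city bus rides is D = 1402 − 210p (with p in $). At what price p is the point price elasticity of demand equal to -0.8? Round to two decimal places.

Ed = −210p/(1402 − 210p). Set this equal to -0.8:
210p = 0.8·(1402 − 210p) ⇒ 210p(1 + 0.8) = 0.8·1402
p = 0.8·1402 / (210·1.8) = 2.9671…

2.97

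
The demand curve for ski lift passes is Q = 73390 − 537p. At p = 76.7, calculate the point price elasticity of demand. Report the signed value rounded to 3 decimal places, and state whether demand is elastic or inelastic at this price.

-1.279; elastic

dQ/dp = −537. At p = 76.7, Q = 73390 − 537(76.7) = 32202.1.
Ed = (dQ/dp)·(p/Q) = −537 × (76.7/32202.1) = -1.27904…
|Ed| = 1.279 > 1, so demand is elastic.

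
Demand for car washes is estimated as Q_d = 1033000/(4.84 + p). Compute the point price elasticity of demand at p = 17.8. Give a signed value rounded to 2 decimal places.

dQ_d/dp = −1033000/(4.84 + p)² = -2015.34. At p = 17.8, Q_d = 45627.2.
Ed = (dQ_d/dp)·(p/Q_d) = (-2015.34) × (17.8/45627.2) = -0.7862…

-0.79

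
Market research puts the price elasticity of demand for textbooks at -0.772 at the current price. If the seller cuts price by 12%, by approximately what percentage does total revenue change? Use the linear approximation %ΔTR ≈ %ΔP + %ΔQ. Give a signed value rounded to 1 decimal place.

-2.7%

%ΔQ ≈ Ed × %ΔP = (-0.772) × (-12%) = +9.2640%
%ΔTR ≈ %ΔP + %ΔQ = (-12%) + (+9.2640%) = -2.7360%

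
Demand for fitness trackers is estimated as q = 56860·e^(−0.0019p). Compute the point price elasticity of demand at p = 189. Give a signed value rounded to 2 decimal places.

dq/dp = −0.0019·q = -75.4406. At p = 189, q = 39705.6.
Ed = (dq/dp)·(p/q) = (-75.4406) × (189/39705.6) = -0.3591

-0.36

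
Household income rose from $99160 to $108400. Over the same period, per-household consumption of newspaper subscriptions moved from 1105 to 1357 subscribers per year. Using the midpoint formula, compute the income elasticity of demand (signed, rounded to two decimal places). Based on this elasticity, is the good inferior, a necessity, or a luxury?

%ΔQ = (1357 − 1105)/[( 1105 + 1357)/2] = 252/1231 = 0.204711…
%ΔIncome = (108400 − 99160)/[( 99160 + 108400)/2] = 9240/103780 = 0.089034…
E_income = (252/1231) / (9240/103780) = 2.2992…
E_income > 1 ⇒ normal good, luxury.

2.30; luxury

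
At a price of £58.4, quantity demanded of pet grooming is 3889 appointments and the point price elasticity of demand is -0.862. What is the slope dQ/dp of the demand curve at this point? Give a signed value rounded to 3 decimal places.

-57.403

Ed = (dQ/dp)·(p/Q) ⇒ dQ/dp = Ed·Q/p = (-0.862)·3889/58.4 = -57.40270…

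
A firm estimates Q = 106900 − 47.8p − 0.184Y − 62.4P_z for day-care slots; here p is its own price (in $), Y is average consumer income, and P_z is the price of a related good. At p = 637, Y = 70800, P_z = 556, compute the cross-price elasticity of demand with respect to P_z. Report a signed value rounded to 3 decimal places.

At the given values, Q = 106900 − 47.8(637) − 0.184(70800) − 62.4(556) = 28729.8.
∂Q/∂P_z = -62.4.
E = (-62.4) × (556/28729.8) = -1.20761…

-1.208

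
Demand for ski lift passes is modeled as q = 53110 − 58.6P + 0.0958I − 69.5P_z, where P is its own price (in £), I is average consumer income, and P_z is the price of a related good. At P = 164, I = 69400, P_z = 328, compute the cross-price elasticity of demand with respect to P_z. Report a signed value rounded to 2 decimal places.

-0.83

At the given values, q = 53110 − 58.6(164) + 0.0958(69400) − 69.5(328) = 27352.12.
∂q/∂P_z = -69.5.
E = (-69.5) × (328/27352.12) = -0.8334…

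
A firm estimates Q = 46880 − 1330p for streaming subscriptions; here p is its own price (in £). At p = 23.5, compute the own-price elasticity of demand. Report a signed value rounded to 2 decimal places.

-2.00

At the given values, Q = 46880 − 1330(23.5) = 15625.
∂Q/∂p = −1330.
E = (-1330) × (23.5/15625) = -2.0003…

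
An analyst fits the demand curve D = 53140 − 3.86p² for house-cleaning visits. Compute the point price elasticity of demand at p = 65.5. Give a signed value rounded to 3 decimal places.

dD/dp = −2·3.86·p = -505.66. At p = 65.5, D = 36579.635.
Ed = (dD/dp)·(p/D) = (-505.66) × (65.5/36579.635) = -0.90544…

-0.905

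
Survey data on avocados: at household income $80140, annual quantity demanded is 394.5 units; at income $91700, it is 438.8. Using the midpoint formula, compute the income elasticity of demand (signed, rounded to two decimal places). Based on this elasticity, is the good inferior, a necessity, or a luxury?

%ΔQ = (438.8 − 394.5)/[( 394.5 + 438.8)/2] = 44.3/416.65 = 0.106324…
%ΔIncome = (91700 − 80140)/[( 80140 + 91700)/2] = 11560/85920 = 0.134543…
E_income = (44.3/416.65) / (11560/85920) = 0.7902…
0 < E_income < 1 ⇒ normal good, necessity.

0.79; necessity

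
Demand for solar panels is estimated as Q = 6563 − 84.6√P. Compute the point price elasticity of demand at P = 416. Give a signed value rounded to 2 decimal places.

dQ/dP = −84.6/(2√P) = -2.07393. At P = 416, Q = 4837.49.
Ed = (dQ/dP)·(P/Q) = (-2.07393) × (416/4837.49) = -0.1783…

-0.18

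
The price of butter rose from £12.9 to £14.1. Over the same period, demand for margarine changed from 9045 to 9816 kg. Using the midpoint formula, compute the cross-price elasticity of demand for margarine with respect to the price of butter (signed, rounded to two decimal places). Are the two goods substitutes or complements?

%ΔQ_{margarine} = (9816 − 9045)/avg = 771/9430.5 = 0.081756…
%ΔP_{butter} = (14.1 − 12.9)/avg = 1.2/13.5 = 0.088888…
E_cross = (771/9430.5) / (1.2/13.5) = 0.9197…
E_cross > 0 ⇒ the goods are substitutes.

0.92; substitutes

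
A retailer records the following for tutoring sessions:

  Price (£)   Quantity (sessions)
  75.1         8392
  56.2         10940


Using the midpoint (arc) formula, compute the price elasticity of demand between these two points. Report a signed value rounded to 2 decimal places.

%ΔQ = (10940 − 8392) / [(8392 + 10940)/2] = 2548/9666 = 0.263604…
%ΔP = (56.2 − 75.1) / [(75.1 + 56.2)/2] = -18.9/65.65 = -0.287890…
Arc Ed = %ΔQ / %ΔP = (2548/9666) / (-18.9/65.65) = -0.9156…

-0.92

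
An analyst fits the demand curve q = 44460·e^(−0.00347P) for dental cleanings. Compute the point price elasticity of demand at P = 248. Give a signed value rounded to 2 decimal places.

dq/dP = −0.00347·q = -65.2473. At P = 248, q = 18803.3.
Ed = (dq/dP)·(P/q) = (-65.2473) × (248/18803.3) = -0.8605…

-0.86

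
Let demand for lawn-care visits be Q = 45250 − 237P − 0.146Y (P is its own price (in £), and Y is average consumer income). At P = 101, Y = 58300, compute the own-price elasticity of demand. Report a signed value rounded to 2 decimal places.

-1.87

At the given values, Q = 45250 − 237(101) − 0.146(58300) = 12801.2.
∂Q/∂P = −237.
E = (-237) × (101/12801.2) = -1.8699…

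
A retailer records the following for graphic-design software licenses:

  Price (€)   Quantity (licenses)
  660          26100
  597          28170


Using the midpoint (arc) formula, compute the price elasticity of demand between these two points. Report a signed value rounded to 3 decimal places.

-0.761

%ΔQ = (28170 − 26100) / [(26100 + 28170)/2] = 2070/27135 = 0.076285…
%ΔP = (597 − 660) / [(660 + 597)/2] = -63/628.5 = -0.100238…
Arc Ed = %ΔQ / %ΔP = (2070/27135) / (-63/628.5) = -0.76103…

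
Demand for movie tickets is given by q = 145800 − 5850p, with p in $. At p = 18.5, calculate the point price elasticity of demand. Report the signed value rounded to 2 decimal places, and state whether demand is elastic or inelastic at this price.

dq/dp = −5850. At p = 18.5, q = 145800 − 5850(18.5) = 37575.
Ed = (dq/dp)·(p/q) = −5850 × (18.5/37575) = -2.8802…
|Ed| = 2.88 > 1, so demand is elastic.

-2.88; elastic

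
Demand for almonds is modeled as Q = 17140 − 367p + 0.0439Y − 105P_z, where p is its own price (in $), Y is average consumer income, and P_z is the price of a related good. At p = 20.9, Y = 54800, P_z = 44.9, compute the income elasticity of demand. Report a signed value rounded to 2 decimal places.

At the given values, Q = 17140 − 367(20.9) + 0.0439(54800) − 105(44.9) = 7160.92.
∂Q/∂Y = 0.0439.
E = (0.0439) × (54800/7160.92) = 0.3359…

0.34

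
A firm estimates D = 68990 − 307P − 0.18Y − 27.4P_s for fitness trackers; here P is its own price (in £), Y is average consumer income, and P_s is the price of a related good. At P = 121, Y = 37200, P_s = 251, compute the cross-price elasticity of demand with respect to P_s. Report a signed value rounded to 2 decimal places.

-0.38

At the given values, D = 68990 − 307(121) − 0.18(37200) − 27.4(251) = 18269.6.
∂D/∂P_s = -27.4.
E = (-27.4) × (251/18269.6) = -0.3764…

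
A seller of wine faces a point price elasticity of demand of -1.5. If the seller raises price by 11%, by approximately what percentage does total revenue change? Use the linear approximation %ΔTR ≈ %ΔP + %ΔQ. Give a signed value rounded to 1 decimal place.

%ΔQ ≈ Ed × %ΔP = (-1.5) × (+11%) = -16.5000%
%ΔTR ≈ %ΔP + %ΔQ = (+11%) + (-16.5000%) = -5.5000%

-5.5%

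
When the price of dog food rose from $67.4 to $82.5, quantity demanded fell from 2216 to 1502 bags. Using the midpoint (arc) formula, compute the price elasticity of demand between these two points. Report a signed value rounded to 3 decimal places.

-1.906

%ΔQ = (1502 − 2216) / [(2216 + 1502)/2] = -714/1859 = -0.384077…
%ΔP = (82.5 − 67.4) / [(67.4 + 82.5)/2] = 15.1/74.95 = 0.201467…
Arc Ed = %ΔQ / %ΔP = (-714/1859) / (15.1/74.95) = -1.90639…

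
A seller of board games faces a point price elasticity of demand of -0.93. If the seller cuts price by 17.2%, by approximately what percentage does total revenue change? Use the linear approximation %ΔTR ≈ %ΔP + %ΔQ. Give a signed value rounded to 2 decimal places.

-1.20%

%ΔQ ≈ Ed × %ΔP = (-0.93) × (-17.2%) = +15.9960%
%ΔTR ≈ %ΔP + %ΔQ = (-17.2%) + (+15.9960%) = -1.2040%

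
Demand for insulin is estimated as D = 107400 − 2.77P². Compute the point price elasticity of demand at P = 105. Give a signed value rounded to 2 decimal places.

-0.79

dD/dP = −2·2.77·P = -581.7. At P = 105, D = 76860.75.
Ed = (dD/dP)·(P/D) = (-581.7) × (105/76860.75) = -0.7946…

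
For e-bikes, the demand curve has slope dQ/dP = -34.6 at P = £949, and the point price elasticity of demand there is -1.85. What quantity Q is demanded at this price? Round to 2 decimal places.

Ed = (dQ/dP)·(P/Q) ⇒ Q = (dQ/dP)·P/Ed = (-34.6)·949/(-1.85) = 17748.8648…

17748.86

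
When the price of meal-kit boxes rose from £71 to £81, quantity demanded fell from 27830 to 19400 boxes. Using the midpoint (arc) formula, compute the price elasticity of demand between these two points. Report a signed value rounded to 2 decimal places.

%ΔQ = (19400 − 27830) / [(27830 + 19400)/2] = -8430/23615 = -0.356976…
%ΔP = (81 − 71) / [(71 + 81)/2] = 10/76 = 0.131578…
Arc Ed = %ΔQ / %ΔP = (-8430/23615) / (10/76) = -2.7130…

-2.71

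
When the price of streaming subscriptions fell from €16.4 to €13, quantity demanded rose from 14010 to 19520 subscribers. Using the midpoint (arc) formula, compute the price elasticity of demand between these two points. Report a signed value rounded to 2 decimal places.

%ΔQ = (19520 − 14010) / [(14010 + 19520)/2] = 5510/16765 = 0.328660…
%ΔP = (13 − 16.4) / [(16.4 + 13)/2] = -3.4/14.7 = -0.231292…
Arc Ed = %ΔQ / %ΔP = (5510/16765) / (-3.4/14.7) = -1.4209…

-1.42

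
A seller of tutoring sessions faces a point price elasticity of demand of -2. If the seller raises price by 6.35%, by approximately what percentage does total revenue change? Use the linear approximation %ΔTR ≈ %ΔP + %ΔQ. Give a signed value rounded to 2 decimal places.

-6.35%

%ΔQ ≈ Ed × %ΔP = (-2) × (+6.35%) = -12.7000%
%ΔTR ≈ %ΔP + %ΔQ = (+6.35%) + (-12.7000%) = -6.3500%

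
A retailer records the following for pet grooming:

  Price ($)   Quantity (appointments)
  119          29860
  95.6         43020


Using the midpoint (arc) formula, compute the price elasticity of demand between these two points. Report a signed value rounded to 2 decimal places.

%ΔQ = (43020 − 29860) / [(29860 + 43020)/2] = 13160/36440 = 0.361141…
%ΔP = (95.6 − 119) / [(119 + 95.6)/2] = -23.4/107.3 = -0.218080…
Arc Ed = %ΔQ / %ΔP = (13160/36440) / (-23.4/107.3) = -1.6560…

-1.66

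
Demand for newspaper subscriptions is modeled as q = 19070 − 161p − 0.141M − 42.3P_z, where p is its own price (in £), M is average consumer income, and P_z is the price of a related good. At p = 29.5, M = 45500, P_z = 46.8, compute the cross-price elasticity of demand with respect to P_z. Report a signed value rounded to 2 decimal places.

At the given values, q = 19070 − 161(29.5) − 0.141(45500) − 42.3(46.8) = 5925.36.
∂q/∂P_z = -42.3.
E = (-42.3) × (46.8/5925.36) = -0.3340…

-0.33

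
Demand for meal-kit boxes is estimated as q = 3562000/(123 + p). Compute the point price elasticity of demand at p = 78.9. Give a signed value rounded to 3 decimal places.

dq/dp = −3562000/(123 + p)² = -87.3819. At p = 78.9, q = 17642.4.
Ed = (dq/dp)·(p/q) = (-87.3819) × (78.9/17642.4) = -0.39078…

-0.391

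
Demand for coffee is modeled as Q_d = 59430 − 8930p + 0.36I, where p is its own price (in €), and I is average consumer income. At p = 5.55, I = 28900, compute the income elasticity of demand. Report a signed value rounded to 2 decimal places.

0.51

At the given values, Q_d = 59430 − 8930(5.55) + 0.36(28900) = 20272.5.
∂Q_d/∂I = 0.36.
E = (0.36) × (28900/20272.5) = 0.5132…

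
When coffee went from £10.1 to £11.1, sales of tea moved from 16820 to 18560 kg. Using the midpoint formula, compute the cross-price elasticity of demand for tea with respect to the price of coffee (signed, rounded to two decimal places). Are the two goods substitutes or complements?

%ΔQ_{tea} = (18560 − 16820)/avg = 1740/17690 = 0.098360…
%ΔP_{coffee} = (11.1 − 10.1)/avg = 1/10.6 = 0.094339…
E_cross = (1740/17690) / (1/10.6) = 1.0426…
E_cross > 0 ⇒ the goods are substitutes.

1.04; substitutes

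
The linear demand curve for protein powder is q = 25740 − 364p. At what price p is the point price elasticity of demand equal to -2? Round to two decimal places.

Ed = −364p/(25740 − 364p). Set this equal to -2:
364p = 2·(25740 − 364p) ⇒ 364p(1 + 2) = 2·25740
p = 2·25740 / (364·3) = 47.1428…

47.14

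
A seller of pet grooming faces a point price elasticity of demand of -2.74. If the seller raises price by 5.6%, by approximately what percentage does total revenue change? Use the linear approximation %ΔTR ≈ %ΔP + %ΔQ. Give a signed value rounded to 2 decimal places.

-9.74%

%ΔQ ≈ Ed × %ΔP = (-2.74) × (+5.6%) = -15.3440%
%ΔTR ≈ %ΔP + %ΔQ = (+5.6%) + (-15.3440%) = -9.7440%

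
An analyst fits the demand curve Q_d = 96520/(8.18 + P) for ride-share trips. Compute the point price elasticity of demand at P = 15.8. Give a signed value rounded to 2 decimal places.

dQ_d/dP = −96520/(8.18 + P)² = -167.849. At P = 15.8, Q_d = 4025.02.
Ed = (dQ_d/dP)·(P/Q_d) = (-167.849) × (15.8/4025.02) = -0.6588…

-0.66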